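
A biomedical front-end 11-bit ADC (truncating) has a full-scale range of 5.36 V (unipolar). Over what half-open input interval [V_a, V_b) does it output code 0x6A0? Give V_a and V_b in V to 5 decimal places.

[4.43875 V, 4.44137 V)

LSB = 5.36/2^11 = 2.617 mV.
Code 0x6A0 = 1696 decimal.
V_a = V_low + 1696·LSB = 4.43875 V; V_b = V_low + 1697·LSB = 4.44137 V.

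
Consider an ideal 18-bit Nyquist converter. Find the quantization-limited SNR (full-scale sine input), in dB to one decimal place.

110.1 dB

SNR ≈ 6.02·N + 1.76 dB = 6.02·18 + 1.76 = 110.12 dB.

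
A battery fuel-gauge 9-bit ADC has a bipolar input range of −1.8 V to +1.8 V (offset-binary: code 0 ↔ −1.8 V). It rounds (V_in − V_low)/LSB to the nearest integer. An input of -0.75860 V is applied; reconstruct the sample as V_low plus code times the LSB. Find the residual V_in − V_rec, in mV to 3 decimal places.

LSB = 3.6/2^9 = 7.031 mV.
(-0.75860 − (−1.8))/0.00703125 = 148.1102; round gives code 148.
Code 148 maps back to (−1.8) + 148×0.00703125 V = -0.759375 V.
V_in − V_rec = 0.000775 V = 0.775 mV.

0.775 mV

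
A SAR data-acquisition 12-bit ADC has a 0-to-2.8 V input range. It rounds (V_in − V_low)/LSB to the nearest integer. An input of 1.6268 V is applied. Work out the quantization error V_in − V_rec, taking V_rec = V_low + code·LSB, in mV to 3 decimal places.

-0.153 mV

LSB = 2.8/2^12 = 0.684 mV.
(1.6268 − 0)/0.000683594 = 2379.7760; round gives code 2380.
Code 2380 maps back to 0 + 2380×0.000683594 V = 1.6269531 V.
Difference: -0.000153125 V → -0.153 mV.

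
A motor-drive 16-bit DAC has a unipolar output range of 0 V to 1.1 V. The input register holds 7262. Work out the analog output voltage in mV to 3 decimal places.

LSB = 1.1 V / 2^16 = 16.78 µV.
V_out = 0 + 7262 × 1.67847e-05 V = 0.12189 V.
= 121.890 mV.

121.890 mV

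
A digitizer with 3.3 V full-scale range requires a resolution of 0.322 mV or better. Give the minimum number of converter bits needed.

14 bits

Number of steps required ≥ 3.3 V / 0.322 mV = 10248.45.
Need 2^N ≥ 10248.45; 2^13 = 8192, 2^14 = 16384.
Minimum N = 14.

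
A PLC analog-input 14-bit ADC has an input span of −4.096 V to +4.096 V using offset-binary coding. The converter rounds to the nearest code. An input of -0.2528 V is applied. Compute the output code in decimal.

code 7686

LSB = 8.192 V / 16384 = 0.500 mV.
(-0.2528 − (−4.096)) / 0.0005 = 7686.400 LSBs.
round(7686.400) = 7686.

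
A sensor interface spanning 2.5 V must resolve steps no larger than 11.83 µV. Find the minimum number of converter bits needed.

18 bits

Number of steps required ≥ 2.5 V / 11.83 µV = 211327.13.
Need 2^N ≥ 211327.13; 2^17 = 131072, 2^18 = 262144.
Minimum N = 18.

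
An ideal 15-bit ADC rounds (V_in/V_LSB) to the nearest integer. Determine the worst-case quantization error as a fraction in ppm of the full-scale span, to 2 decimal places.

15.26 ppm

Rounding → worst-case error = ½ LSB = V_FS/2^16, so 1e+06/65536 = 15.2588 ppm of full scale.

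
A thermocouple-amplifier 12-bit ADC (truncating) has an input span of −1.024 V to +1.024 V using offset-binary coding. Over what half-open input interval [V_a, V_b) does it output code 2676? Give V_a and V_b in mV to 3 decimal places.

LSB = 2.048/2^12 = 0.500 mV.
V_a = V_low + 2676·LSB = 0.314 V; V_b = V_low + 2677·LSB = 0.3145 V.

[314.000 mV, 314.500 mV)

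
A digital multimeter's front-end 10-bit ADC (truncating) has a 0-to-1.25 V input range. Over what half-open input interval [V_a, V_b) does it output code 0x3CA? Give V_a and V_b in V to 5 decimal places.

LSB = 1.25/2^10 = 1.221 mV.
Code 0x3CA = 970 decimal.
V_a = V_low + 970·LSB = 1.18408 V; V_b = V_low + 971·LSB = 1.1853 V.

[1.18408 V, 1.18530 V)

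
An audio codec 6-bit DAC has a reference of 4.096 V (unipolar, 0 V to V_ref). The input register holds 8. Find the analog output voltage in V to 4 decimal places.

LSB = 4.096 V / 2^6 = 64.000 mV.
V_out = 0 + 8 × 0.064 V = 0.512 V.

0.5120 V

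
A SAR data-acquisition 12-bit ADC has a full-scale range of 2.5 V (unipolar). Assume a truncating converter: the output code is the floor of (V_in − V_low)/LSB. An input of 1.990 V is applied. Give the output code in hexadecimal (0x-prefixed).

code 0xCBC (decimal 3260)

Full-scale span = 2.5 V; LSB = 2.5/2^12 = 0.610 mV.
(V_in − V_low)/LSB = (1.990 − 0) / 0.000610352 = 3260.416.
⌊·⌋(3260.416) = 3260.
In hexadecimal (0x-prefixed): 0xCBC.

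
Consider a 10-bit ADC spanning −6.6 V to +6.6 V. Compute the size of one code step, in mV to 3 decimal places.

12.891 mV

Full-scale span = 13.2 V.
LSB = 13.2 / 2^10 = 13.2 / 1024 = 0.0128906 V = 12.891 mV.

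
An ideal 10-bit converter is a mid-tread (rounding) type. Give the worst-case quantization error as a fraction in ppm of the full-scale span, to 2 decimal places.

Rounding → worst-case error = ½ LSB = V_FS/2^11, so 1e+06/2048 = 488.281 ppm of full scale.

488.28 ppm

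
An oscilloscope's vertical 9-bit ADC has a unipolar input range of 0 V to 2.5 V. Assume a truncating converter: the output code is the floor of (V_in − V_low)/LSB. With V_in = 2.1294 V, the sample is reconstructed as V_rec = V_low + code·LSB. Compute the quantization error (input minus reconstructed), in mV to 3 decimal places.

LSB = 2.5/2^9 = 4.883 mV.
(V_in − V_low)/LSB = (2.1294 − 0)/0.00488281 = 436.1011 → code 436 (floor).
Reconstructed: 2.1289062 V.
Error = 2.1294 − 2.1289062 = 0.00049375 V = 0.494 mV.

0.494 mV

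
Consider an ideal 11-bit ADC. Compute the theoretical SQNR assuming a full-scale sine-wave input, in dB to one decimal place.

68.0 dB

SNR ≈ 6.02·N + 1.76 dB = 6.02·11 + 1.76 = 67.98 dB.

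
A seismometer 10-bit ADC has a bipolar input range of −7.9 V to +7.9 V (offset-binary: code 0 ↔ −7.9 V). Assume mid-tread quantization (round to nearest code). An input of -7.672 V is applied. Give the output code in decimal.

code 15

With 1024 levels over 15.8 V, one step is 15.430 mV.
Input sits at 14.777 steps above V_low.
round(14.777) = 15.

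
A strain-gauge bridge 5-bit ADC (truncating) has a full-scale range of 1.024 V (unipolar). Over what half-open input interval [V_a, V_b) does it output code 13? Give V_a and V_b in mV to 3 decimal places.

[416.000 mV, 448.000 mV)

LSB = 1.024/2^5 = 32.000 mV.
V_a = V_low + 13·LSB = 0.416 V; V_b = V_low + 14·LSB = 0.448 V.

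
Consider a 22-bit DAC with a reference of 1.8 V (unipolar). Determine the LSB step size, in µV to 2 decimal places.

Full-scale span = 1.8 V.
LSB = 1.8 / 2^22 = 1.8 / 4194304 = 4.29153e-07 V = 0.43 µV.

0.43 µV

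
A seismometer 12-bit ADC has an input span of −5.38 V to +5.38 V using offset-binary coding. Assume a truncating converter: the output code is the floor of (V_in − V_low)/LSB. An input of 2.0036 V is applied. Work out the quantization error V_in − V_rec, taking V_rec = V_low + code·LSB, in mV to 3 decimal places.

Step size: 10.76 V ÷ 2^12 = 2.627 mV.
(V_in − V_low)/LSB = (2.0036 − (−5.38))/0.00262695 = 2810.7087 → code 2810 (floor).
V_rec = (−5.38) + 2810·0.00262695 = 2.0017383 V.
Error = 2.0036 − 2.0017383 = 0.00186172 V = 1.862 mV.

1.862 mV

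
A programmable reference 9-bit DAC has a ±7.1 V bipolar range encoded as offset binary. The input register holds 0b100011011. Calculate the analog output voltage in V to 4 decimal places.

0.7488 V

LSB = 14.2 V / 2^9 = 27.734 mV.
Code 0b100011011 = 283 decimal.
V_out = (−7.1) + 283 × 0.0277344 V = 0.748828 V.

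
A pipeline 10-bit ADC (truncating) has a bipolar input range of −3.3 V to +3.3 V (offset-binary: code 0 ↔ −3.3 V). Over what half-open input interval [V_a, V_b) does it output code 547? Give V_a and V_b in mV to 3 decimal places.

LSB = 6.6/2^10 = 6.445 mV.
V_a = V_low + 547·LSB = 0.225586 V; V_b = V_low + 548·LSB = 0.232031 V.

[225.586 mV, 232.031 mV)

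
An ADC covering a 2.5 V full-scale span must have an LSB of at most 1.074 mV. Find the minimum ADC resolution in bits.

Number of steps required ≥ 2.5 V / 1.074 mV = 2327.75.
Need 2^N ≥ 2327.75; 2^11 = 2048, 2^12 = 4096.
Minimum N = 12.

12 bits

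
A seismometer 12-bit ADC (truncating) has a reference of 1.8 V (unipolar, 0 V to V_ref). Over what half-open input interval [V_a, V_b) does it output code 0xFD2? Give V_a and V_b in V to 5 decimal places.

[1.77979 V, 1.78022 V)

LSB = 1.8/2^12 = 439.45 µV.
Code 0xFD2 = 4050 decimal.
V_a = V_low + 4050·LSB = 1.77979 V; V_b = V_low + 4051·LSB = 1.78022 V.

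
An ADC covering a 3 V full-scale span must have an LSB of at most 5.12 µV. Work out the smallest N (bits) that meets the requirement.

Number of steps required ≥ 3 V / 5.12 µV = 585937.50.
Need 2^N ≥ 585937.50; 2^19 = 524288, 2^20 = 1048576.
Minimum N = 20.

20 bits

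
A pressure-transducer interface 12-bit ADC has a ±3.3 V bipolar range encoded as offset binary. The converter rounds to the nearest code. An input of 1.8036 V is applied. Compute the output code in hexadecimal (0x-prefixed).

code 0xC5F (decimal 3167)

Full-scale span = 6.6 V; LSB = 6.6/2^12 = 1.611 mV.
(1.8036 − (−3.3)) / 0.00161133 = 3167.325 LSBs.
round(3167.325) = 3167.
In hexadecimal (0x-prefixed): 0xC5F.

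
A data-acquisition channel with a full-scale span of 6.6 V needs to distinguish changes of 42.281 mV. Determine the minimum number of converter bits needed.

8 bits

Number of steps required ≥ 6.6 V / 42.281 mV = 156.10.
Need 2^N ≥ 156.10; 2^7 = 128, 2^8 = 256.
Minimum N = 8.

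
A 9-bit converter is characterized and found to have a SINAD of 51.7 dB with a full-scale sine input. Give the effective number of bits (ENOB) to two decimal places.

8.30 bits

ENOB = (SINAD − 1.76) / 6.02 = (51.7 − 1.76)/6.02 = 8.296.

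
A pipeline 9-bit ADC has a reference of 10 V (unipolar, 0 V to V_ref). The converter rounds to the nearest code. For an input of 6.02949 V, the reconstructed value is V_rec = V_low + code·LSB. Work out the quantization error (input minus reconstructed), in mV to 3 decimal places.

-5.666 mV

One LSB is 10 V / 512 = 19.531 mV.
Scaled input = 308.7099 LSBs, so code = 309.
Code 309 maps back to 0 + 309×0.0195312 V = 6.0351562 V.
Error = 6.02949 − 6.0351562 = -0.00566625 V = -5.666 mV.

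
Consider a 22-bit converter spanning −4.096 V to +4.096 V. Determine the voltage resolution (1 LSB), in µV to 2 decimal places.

Full-scale span = 8.192 V.
LSB = 8.192 / 2^22 = 8.192 / 4194304 = 1.95313e-06 V = 1.95 µV.

1.95 µV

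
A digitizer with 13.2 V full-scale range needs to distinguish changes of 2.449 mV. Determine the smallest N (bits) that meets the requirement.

Number of steps required ≥ 13.2 V / 2.449 mV = 5389.96.
Need 2^N ≥ 5389.96; 2^12 = 4096, 2^13 = 8192.
Minimum N = 13.

13 bits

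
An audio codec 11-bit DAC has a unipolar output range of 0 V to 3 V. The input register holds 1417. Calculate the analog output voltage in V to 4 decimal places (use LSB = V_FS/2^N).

LSB = 3 V / 2^11 = 1.465 mV.
V_out = 0 + 1417 × 0.00146484 V = 2.07568 V.

2.0757 V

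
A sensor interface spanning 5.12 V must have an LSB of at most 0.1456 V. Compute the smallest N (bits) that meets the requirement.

Number of steps required ≥ 5.12 V / 0.1456 V = 35.16.
Need 2^N ≥ 35.16; 2^5 = 32, 2^6 = 64.
Minimum N = 6.

6 bits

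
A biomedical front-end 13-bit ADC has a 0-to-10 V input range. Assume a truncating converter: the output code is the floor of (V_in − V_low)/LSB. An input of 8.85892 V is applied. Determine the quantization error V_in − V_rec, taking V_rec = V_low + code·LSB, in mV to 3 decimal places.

One LSB is 10 V / 8192 = 1.221 mV.
Scaled input = 7257.2273 LSBs, so code = 7257.
Reconstructed: 8.8586426 V.
Error = 8.85892 − 8.8586426 = 0.000277422 V = 0.277 mV.

0.277 mV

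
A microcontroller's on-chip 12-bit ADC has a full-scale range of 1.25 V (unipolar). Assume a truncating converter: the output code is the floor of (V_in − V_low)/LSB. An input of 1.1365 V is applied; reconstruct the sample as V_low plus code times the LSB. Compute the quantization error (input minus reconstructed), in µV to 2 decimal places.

25.39 µV

LSB = 1.25/2^12 = 305.18 µV.
Scaled input = 3724.0832 LSBs, so code = 3724.
Reconstructed: 1.1364746 V.
V_in − V_rec = 2.53906e-05 V = 25.39 µV.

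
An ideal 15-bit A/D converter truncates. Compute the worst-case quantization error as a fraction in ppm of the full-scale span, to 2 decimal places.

30.52 ppm

Truncating → worst-case error = 1 LSB = V_FS/2^15, so 1e+06/32768 = 30.5176 ppm of full scale.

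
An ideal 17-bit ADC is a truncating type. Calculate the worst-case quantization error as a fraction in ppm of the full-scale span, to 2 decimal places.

7.63 ppm

Truncating → worst-case error = 1 LSB = V_FS/2^17, so 1e+06/131072 = 7.62939 ppm of full scale.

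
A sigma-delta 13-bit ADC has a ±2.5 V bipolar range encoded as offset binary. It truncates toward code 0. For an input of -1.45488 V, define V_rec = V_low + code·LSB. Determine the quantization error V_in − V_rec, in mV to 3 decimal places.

Step size: 5 V ÷ 2^13 = 0.610 mV.
(V_in − V_low)/LSB = (-1.45488 − (−2.5))/0.000610352 = 1712.3246 → code 1712 (floor).
V_rec = (−2.5) + 1712·0.000610352 = -1.4550781 V.
Error = -1.45488 − (−1.4550781) = 0.000198125 V = 0.198 mV.

0.198 mV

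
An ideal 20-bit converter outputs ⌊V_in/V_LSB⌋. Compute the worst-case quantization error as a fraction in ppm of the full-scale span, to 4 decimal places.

Truncating → worst-case error = 1 LSB = V_FS/2^20, so 1e+06/1048576 = 0.953674 ppm of full scale.

0.9537 ppm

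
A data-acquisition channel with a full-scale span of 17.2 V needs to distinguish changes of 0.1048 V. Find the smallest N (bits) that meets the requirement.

8 bits

Number of steps required ≥ 17.2 V / 0.1048 V = 164.12.
Need 2^N ≥ 164.12; 2^7 = 128, 2^8 = 256.
Minimum N = 8.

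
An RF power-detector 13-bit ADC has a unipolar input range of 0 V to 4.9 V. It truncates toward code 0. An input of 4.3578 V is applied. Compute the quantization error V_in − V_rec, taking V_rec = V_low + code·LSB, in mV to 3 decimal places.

Step size: 4.9 V ÷ 2^13 = 0.598 mV.
(V_in − V_low)/LSB = (4.3578 − 0)/0.000598145 = 7285.5301 → code 7285 (floor).
V_rec = 0 + 7285·0.000598145 = 4.3574829 V.
Difference: 0.00031709 V → 0.317 mV.

0.317 mV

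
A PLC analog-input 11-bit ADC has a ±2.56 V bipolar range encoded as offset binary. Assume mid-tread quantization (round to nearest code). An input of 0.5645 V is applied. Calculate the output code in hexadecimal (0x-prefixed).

code 0x4E2 (decimal 1250)

LSB = 5.12 V / 2048 = 2.500 mV.
(V_in − V_low)/LSB = (0.5645 − (−2.56)) / 0.0025 = 1249.800.
round(1249.800) = 1250.
In hexadecimal (0x-prefixed): 0x4E2.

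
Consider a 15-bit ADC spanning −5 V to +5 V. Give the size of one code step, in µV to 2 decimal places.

Full-scale span = 10 V.
LSB = 10 / 2^15 = 10 / 32768 = 0.000305176 V = 305.18 µV.

305.18 µV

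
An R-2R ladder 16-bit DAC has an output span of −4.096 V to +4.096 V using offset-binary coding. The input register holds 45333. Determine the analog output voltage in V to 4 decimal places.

LSB = 8.192 V / 2^16 = 125.00 µV.
V_out = (−4.096) + 45333 × 0.000125 V = 1.57062 V.

1.5706 V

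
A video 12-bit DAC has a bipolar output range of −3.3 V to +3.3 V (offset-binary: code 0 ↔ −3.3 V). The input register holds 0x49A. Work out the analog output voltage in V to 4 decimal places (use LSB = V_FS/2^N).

-1.4019 V

LSB = 6.6 V / 2^12 = 1.611 mV.
Code 0x49A = 1178 decimal.
V_out = (−3.3) + 1178 × 0.00161133 V = -1.40186 V.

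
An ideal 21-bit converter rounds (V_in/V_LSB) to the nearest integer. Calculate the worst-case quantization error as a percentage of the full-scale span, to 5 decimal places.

Rounding → worst-case error = ½ LSB = V_FS/2^22, so 100/4194304 = 2.38419e-05 % of full scale.

0.00002 %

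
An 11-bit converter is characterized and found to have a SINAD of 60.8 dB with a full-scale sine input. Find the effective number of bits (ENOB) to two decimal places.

ENOB = (SINAD − 1.76) / 6.02 = (60.8 − 1.76)/6.02 = 9.807.

9.81 bits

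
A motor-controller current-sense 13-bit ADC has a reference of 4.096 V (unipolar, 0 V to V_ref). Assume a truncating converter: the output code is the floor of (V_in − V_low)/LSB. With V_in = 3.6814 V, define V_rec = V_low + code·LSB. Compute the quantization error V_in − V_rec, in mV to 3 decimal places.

LSB = 4.096/2^13 = 0.500 mV.
Scaled input = 7362.8000 LSBs, so code = 7362.
Code 7362 maps back to 0 + 7362×0.0005 V = 3.681 V.
Error = 3.6814 − 3.681 = 0.0004 V = 0.400 mV.

0.400 mV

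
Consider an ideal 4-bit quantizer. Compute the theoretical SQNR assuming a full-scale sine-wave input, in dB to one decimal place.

25.8 dB

SNR ≈ 6.02·N + 1.76 dB = 6.02·4 + 1.76 = 25.84 dB.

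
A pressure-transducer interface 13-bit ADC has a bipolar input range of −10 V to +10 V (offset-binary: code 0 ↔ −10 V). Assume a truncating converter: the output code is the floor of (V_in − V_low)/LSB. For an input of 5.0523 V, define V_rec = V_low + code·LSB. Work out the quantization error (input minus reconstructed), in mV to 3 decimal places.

1.030 mV

LSB = 20/2^13 = 2.441 mV.
Scaled input = 6165.4221 LSBs, so code = 6165.
Reconstructed: 5.0512695 V.
Error = 5.0523 − 5.0512695 = 0.00103047 V = 1.030 mV.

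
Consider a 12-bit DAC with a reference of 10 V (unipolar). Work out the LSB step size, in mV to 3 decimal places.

Full-scale span = 10 V.
LSB = 10 / 2^12 = 10 / 4096 = 0.00244141 V = 2.441 mV.

2.441 mV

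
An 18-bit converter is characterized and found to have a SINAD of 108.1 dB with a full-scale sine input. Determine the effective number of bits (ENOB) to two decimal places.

17.66 bits

ENOB = (SINAD − 1.76) / 6.02 = (108.1 − 1.76)/6.02 = 17.664.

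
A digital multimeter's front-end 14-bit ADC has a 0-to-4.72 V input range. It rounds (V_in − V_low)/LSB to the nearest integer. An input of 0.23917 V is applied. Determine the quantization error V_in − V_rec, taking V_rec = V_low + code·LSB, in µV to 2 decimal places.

58.67 µV

Step size: 4.72 V ÷ 2^14 = 288.09 µV.
Scaled input = 830.2037 LSBs, so code = 830.
Code 830 maps back to 0 + 830×0.000288086 V = 0.23911133 V.
Error = 0.23917 − 0.23911133 = 5.86719e-05 V = 58.67 µV.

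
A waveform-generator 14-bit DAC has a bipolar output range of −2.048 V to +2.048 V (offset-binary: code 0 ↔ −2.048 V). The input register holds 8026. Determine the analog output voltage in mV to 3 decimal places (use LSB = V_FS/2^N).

LSB = 4.096 V / 2^14 = 250.00 µV.
V_out = (−2.048) + 8026 × 0.00025 V = -0.0415 V.
= -41.500 mV.

-41.500 mV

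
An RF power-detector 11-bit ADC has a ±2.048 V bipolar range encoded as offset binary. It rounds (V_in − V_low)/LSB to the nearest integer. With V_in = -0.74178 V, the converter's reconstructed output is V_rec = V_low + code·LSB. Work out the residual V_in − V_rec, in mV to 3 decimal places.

0.220 mV

Step size: 4.096 V ÷ 2^11 = 2.000 mV.
Scaled input = 653.1100 LSBs, so code = 653.
Reconstructed: -0.742 V.
Difference: 0.00022 V → 0.220 mV.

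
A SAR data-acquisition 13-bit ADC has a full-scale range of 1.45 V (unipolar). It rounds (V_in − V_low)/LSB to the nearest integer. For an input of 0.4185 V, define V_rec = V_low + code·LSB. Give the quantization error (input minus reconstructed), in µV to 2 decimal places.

LSB = 1.45/2^13 = 177.00 µV.
(0.4185 − 0)/0.000177002 = 2364.3807; round gives code 2364.
V_rec = 0 + 2364·0.000177002 = 0.41843262 V.
Error = 0.4185 − 0.41843262 = 6.73828e-05 V = 67.38 µV.

67.38 µV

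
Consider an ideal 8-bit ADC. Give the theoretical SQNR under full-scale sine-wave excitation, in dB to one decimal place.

49.9 dB

SNR ≈ 6.02·N + 1.76 dB = 6.02·8 + 1.76 = 49.92 dB.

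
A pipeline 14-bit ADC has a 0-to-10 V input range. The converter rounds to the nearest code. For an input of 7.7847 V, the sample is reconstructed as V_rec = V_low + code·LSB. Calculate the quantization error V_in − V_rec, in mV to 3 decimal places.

One LSB is 10 V / 16384 = 0.610 mV.
Scaled input = 12754.4525 LSBs, so code = 12754.
Reconstructed: 7.7844238 V.
Difference: 0.000276172 V → 0.276 mV.

0.276 mV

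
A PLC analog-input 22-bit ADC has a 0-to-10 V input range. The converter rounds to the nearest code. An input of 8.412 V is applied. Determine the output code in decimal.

LSB = 10 V / 4194304 = 2.38 µV.
(V_in − V_low)/LSB = (8.412 − 0) / 2.38419e-06 = 3528248.525.
Round → code 3528249.

code 3528249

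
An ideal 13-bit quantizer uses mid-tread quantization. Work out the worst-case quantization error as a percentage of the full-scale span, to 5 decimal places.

0.00610 %

Rounding → worst-case error = ½ LSB = V_FS/2^14, so 100/16384 = 0.00610352 % of full scale.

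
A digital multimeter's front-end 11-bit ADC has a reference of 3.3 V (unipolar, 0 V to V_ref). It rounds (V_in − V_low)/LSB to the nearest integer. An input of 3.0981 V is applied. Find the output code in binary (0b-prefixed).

code 0b11110000011 (decimal 1923)

With 2048 levels over 3.3 V, one step is 1.611 mV.
(3.0981 − 0) / 0.00161133 = 1922.700 LSBs.
Round → code 1923.
In binary (0b-prefixed): 0b11110000011.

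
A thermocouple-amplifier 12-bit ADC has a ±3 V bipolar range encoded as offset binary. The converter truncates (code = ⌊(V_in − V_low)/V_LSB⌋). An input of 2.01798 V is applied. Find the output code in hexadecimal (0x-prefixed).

code 0xD61 (decimal 3425)

Full-scale span = 6 V; LSB = 6/2^12 = 1.465 mV.
Input sits at 3425.608 steps above V_low.
Floor → code 3425.
In hexadecimal (0x-prefixed): 0xD61.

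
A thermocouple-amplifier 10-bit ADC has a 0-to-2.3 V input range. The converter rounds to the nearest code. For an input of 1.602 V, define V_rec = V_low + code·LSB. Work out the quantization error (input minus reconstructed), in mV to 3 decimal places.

0.535 mV

LSB = 2.3/2^10 = 2.246 mV.
(1.602 − 0)/0.00224609 = 713.2383; round gives code 713.
Code 713 maps back to 0 + 713×0.00224609 V = 1.6014648 V.
Difference: 0.000535156 V → 0.535 mV.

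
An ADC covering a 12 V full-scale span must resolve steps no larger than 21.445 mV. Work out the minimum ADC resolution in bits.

10 bits

Number of steps required ≥ 12 V / 21.445 mV = 559.57.
Need 2^N ≥ 559.57; 2^9 = 512, 2^10 = 1024.
Minimum N = 10.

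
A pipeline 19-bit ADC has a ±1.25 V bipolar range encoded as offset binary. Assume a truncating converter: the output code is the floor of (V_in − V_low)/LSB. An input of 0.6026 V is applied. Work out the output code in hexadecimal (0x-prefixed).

code 0x5EDA6 (decimal 388518)

Full-scale span = 2.5 V; LSB = 2.5/2^19 = 4.77 µV.
Input sits at 388518.380 steps above V_low.
Floor → code 388518.
In hexadecimal (0x-prefixed): 0x5EDA6.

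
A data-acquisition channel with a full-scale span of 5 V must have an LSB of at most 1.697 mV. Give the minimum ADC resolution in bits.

Number of steps required ≥ 5 V / 1.697 mV = 2946.38.
Need 2^N ≥ 2946.38; 2^11 = 2048, 2^12 = 4096.
Minimum N = 12.

12 bits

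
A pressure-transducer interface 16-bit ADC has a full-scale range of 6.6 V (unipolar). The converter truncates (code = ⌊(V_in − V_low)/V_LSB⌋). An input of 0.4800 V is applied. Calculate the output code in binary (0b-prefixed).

LSB = 6.6 V / 65536 = 100.71 µV.
(V_in − V_low)/LSB = (0.4800 − 0) / 0.000100708 = 4766.255.
Floor → code 4766.
In binary (0b-prefixed): 0b1001010011110.

code 0b1001010011110 (decimal 4766)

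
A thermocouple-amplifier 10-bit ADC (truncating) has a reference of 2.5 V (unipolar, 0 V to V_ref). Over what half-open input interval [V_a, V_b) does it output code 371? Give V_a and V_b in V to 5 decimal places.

LSB = 2.5/2^10 = 2.441 mV.
V_a = V_low + 371·LSB = 0.905762 V; V_b = V_low + 372·LSB = 0.908203 V.

[0.90576 V, 0.90820 V)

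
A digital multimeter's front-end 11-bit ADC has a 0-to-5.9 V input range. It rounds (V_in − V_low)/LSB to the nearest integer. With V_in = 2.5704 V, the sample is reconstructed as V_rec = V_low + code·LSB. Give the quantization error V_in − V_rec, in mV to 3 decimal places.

Step size: 5.9 V ÷ 2^11 = 2.881 mV.
Scaled input = 892.2338 LSBs, so code = 892.
V_rec = 0 + 892·0.00288086 = 2.5697266 V.
Difference: 0.000673437 V → 0.673 mV.

0.673 mV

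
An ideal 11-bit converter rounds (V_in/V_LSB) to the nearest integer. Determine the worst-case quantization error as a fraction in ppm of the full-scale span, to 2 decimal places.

Rounding → worst-case error = ½ LSB = V_FS/2^12, so 1e+06/4096 = 244.141 ppm of full scale.

244.14 ppm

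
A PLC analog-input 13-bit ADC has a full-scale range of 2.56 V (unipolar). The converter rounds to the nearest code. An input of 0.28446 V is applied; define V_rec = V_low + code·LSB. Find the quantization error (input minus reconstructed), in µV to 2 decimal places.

85.00 µV

LSB = 2.56/2^13 = 312.50 µV.
(V_in − V_low)/LSB = (0.28446 − 0)/0.0003125 = 910.2720 → code 910 (round).
Reconstructed: 0.284375 V.
V_in − V_rec = 8.5e-05 V = 85.00 µV.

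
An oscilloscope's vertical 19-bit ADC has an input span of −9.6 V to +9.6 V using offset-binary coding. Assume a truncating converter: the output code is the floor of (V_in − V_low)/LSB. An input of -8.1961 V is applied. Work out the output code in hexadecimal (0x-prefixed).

Full-scale span = 19.2 V; LSB = 19.2/2^19 = 36.62 µV.
Input sits at 38335.829 steps above V_low.
⌊·⌋(38335.829) = 38335.
In hexadecimal (0x-prefixed): 0x95BF.

code 0x95BF (decimal 38335)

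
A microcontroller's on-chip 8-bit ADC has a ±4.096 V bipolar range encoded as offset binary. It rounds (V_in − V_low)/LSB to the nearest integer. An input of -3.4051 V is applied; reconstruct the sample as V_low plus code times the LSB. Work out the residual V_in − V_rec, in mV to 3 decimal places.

-13.100 mV

LSB = 8.192/2^8 = 32.000 mV.
(V_in − V_low)/LSB = (-3.4051 − (−4.096))/0.032 = 21.5906 → code 22 (round).
Reconstructed: -3.392 V.
V_in − V_rec = -0.0131 V = -13.100 mV.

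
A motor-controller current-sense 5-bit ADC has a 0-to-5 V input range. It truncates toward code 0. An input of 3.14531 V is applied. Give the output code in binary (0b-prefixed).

Full-scale span = 5 V; LSB = 5/2^5 = 156.250 mV.
(3.14531 − 0) / 0.15625 = 20.130 LSBs.
⌊·⌋(20.130) = 20.
In binary (0b-prefixed): 0b10100.

code 0b10100 (decimal 20)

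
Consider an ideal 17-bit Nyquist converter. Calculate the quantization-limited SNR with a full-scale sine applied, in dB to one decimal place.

SNR ≈ 6.02·N + 1.76 dB = 6.02·17 + 1.76 = 104.10 dB.

104.1 dB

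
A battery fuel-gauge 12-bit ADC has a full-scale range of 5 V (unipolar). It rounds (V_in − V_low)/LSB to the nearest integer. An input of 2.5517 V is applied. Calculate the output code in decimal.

code 2090

LSB = 5 V / 4096 = 1.221 mV.
Input sits at 2090.353 steps above V_low.
round(2090.353) = 2090.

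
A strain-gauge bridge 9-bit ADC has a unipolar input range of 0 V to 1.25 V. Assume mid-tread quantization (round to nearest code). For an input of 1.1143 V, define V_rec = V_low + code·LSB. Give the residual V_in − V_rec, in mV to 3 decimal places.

1.019 mV

LSB = 1.25/2^9 = 2.441 mV.
Scaled input = 456.4173 LSBs, so code = 456.
V_rec = 0 + 456·0.00244141 = 1.1132812 V.
V_in − V_rec = 0.00101875 V = 1.019 mV.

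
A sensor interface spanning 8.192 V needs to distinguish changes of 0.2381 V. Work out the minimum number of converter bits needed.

Number of steps required ≥ 8.192 V / 0.2381 V = 34.41.
Need 2^N ≥ 34.41; 2^5 = 32, 2^6 = 64.
Minimum N = 6.

6 bits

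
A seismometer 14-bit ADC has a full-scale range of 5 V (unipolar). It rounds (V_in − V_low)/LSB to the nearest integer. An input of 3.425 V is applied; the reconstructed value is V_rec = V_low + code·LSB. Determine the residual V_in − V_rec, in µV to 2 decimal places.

Step size: 5 V ÷ 2^14 = 305.18 µV.
Scaled input = 11223.0400 LSBs, so code = 11223.
Code 11223 maps back to 0 + 11223×0.000305176 V = 3.4249878 V.
Difference: 1.2207e-05 V → 12.21 µV.

12.21 µV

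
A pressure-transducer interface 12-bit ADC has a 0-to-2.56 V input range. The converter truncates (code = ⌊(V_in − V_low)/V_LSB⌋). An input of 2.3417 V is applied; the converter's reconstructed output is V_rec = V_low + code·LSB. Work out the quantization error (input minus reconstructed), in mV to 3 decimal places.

One LSB is 2.56 V / 4096 = 0.625 mV.
(2.3417 − 0)/0.000625 = 3746.7200; ⌊·⌋ gives code 3746.
Reconstructed: 2.34125 V.
V_in − V_rec = 0.00045 V = 0.450 mV.

0.450 mV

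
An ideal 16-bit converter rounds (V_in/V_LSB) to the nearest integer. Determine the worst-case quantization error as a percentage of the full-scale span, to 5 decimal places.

Rounding → worst-case error = ½ LSB = V_FS/2^17, so 100/131072 = 0.000762939 % of full scale.

0.00076 %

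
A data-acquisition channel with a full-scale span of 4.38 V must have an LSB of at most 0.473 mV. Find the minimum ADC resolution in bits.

14 bits

Number of steps required ≥ 4.38 V / 0.473 mV = 9260.04.
Need 2^N ≥ 9260.04; 2^13 = 8192, 2^14 = 16384.
Minimum N = 14.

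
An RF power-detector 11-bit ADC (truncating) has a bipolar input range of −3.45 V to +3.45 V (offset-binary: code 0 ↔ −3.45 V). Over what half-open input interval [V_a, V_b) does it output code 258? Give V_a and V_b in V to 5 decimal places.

LSB = 6.9/2^11 = 3.369 mV.
V_a = V_low + 258·LSB = -2.58076 V; V_b = V_low + 259·LSB = -2.57739 V.

[-2.58076 V, -2.57739 V)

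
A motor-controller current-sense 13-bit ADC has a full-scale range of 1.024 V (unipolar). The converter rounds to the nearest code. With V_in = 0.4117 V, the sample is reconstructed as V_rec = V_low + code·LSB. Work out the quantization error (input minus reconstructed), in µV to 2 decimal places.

One LSB is 1.024 V / 8192 = 125.00 µV.
(V_in − V_low)/LSB = (0.4117 − 0)/0.000125 = 3293.6000 → code 3294 (round).
V_rec = 0 + 3294·0.000125 = 0.41175 V.
Error = 0.4117 − 0.41175 = -5e-05 V = -50.00 µV.

-50.00 µV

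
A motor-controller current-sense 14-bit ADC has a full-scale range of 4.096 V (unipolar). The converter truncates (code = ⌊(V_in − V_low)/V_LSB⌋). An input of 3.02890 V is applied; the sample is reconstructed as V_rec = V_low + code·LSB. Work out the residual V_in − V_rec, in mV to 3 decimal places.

0.150 mV

LSB = 4.096/2^14 = 250.00 µV.
(3.02890 − 0)/0.00025 = 12115.6000; ⌊·⌋ gives code 12115.
V_rec = 0 + 12115·0.00025 = 3.02875 V.
V_in − V_rec = 0.00015 V = 0.150 mV.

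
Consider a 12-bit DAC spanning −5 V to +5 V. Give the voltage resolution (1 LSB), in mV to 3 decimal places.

Full-scale span = 10 V.
LSB = 10 / 2^12 = 10 / 4096 = 0.00244141 V = 2.441 mV.

2.441 mV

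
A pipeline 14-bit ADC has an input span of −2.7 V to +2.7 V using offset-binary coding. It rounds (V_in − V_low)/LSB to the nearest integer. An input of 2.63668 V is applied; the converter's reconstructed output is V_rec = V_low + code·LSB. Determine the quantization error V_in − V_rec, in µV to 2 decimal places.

One LSB is 5.4 V / 16384 = 329.59 µV.
Scaled input = 16191.8824 LSBs, so code = 16192.
V_rec = (−2.7) + 16192·0.00032959 = 2.6367188 V.
V_in − V_rec = -3.875e-05 V = -38.75 µV.

-38.75 µV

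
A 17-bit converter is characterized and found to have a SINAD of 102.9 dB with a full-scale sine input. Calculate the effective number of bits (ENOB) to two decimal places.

16.80 bits

ENOB = (SINAD − 1.76) / 6.02 = (102.9 − 1.76)/6.02 = 16.801.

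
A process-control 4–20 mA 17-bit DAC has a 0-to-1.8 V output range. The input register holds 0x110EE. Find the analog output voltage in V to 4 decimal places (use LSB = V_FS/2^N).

0.9595 V

LSB = 1.8 V / 2^17 = 13.73 µV.
Code 0x110EE = 69870 decimal.
V_out = 0 + 69870 × 1.37329e-05 V = 0.959518 V.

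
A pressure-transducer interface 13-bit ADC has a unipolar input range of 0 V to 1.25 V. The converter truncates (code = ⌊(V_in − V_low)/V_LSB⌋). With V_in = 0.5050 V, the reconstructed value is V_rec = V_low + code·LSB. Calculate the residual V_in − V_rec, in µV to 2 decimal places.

LSB = 1.25/2^13 = 152.59 µV.
(0.5050 − 0)/0.000152588 = 3309.5680; ⌊·⌋ gives code 3309.
V_rec = 0 + 3309·0.000152588 = 0.50491333 V.
Error = 0.5050 − 0.50491333 = 8.66699e-05 V = 86.67 µV.

86.67 µV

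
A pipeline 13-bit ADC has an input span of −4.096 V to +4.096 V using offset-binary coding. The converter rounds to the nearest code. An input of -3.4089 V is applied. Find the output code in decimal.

code 687

With 8192 levels over 8.192 V, one step is 1.000 mV.
(V_in − V_low)/LSB = (-3.4089 − (−4.096)) / 0.001 = 687.100.
round(687.100) = 687.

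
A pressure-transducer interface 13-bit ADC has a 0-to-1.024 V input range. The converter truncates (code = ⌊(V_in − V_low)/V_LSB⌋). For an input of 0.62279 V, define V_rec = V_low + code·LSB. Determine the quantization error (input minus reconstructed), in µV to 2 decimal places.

Step size: 1.024 V ÷ 2^13 = 125.00 µV.
Scaled input = 4982.3200 LSBs, so code = 4982.
Reconstructed: 0.62275 V.
Difference: 4e-05 V → 40.00 µV.

40.00 µV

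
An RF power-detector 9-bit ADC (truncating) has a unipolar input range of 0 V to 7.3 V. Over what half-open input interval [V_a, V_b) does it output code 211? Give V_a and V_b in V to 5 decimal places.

LSB = 7.3/2^9 = 14.258 mV.
V_a = V_low + 211·LSB = 3.0084 V; V_b = V_low + 212·LSB = 3.02266 V.

[3.00840 V, 3.02266 V)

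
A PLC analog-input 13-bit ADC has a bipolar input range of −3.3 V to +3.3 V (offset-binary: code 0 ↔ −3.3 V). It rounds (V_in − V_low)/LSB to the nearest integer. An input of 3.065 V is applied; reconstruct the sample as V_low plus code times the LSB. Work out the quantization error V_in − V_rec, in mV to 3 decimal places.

Step size: 6.6 V ÷ 2^13 = 0.806 mV.
(V_in − V_low)/LSB = (3.065 − (−3.3))/0.000805664 = 7900.3152 → code 7900 (round).
Code 7900 maps back to (−3.3) + 7900×0.000805664 V = 3.0647461 V.
V_in − V_rec = 0.000253906 V = 0.254 mV.

0.254 mV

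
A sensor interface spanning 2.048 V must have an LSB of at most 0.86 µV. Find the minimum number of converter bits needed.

22 bits

Number of steps required ≥ 2.048 V / 0.86 µV = 2381395.35.
Need 2^N ≥ 2381395.35; 2^21 = 2097152, 2^22 = 4194304.
Minimum N = 22.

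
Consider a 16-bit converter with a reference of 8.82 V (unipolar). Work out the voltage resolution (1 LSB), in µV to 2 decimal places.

Full-scale span = 8.82 V.
LSB = 8.82 / 2^16 = 8.82 / 65536 = 0.000134583 V = 134.58 µV.

134.58 µV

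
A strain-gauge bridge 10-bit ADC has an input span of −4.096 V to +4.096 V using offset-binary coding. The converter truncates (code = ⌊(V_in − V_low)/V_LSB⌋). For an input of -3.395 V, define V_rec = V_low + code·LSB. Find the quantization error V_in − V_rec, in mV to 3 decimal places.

5.000 mV

LSB = 8.192/2^10 = 8.000 mV.
Scaled input = 87.6250 LSBs, so code = 87.
V_rec = (−4.096) + 87·0.008 = -3.4 V.
Difference: 0.005 V → 5.000 mV.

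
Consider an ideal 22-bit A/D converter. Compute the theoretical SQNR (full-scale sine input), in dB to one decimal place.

134.2 dB

SNR ≈ 6.02·N + 1.76 dB = 6.02·22 + 1.76 = 134.20 dB.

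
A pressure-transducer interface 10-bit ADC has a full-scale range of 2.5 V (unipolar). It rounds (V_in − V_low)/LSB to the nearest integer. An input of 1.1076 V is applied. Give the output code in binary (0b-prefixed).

code 0b111000110 (decimal 454)

With 1024 levels over 2.5 V, one step is 2.441 mV.
Input sits at 453.673 steps above V_low.
Round → code 454.
In binary (0b-prefixed): 0b111000110.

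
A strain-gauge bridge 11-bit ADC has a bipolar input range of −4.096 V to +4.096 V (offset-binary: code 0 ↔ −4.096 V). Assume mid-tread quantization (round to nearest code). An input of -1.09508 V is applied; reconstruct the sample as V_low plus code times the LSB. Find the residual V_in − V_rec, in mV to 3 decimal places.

0.920 mV

Step size: 8.192 V ÷ 2^11 = 4.000 mV.
Scaled input = 750.2300 LSBs, so code = 750.
Code 750 maps back to (−4.096) + 750×0.004 V = -1.096 V.
V_in − V_rec = 0.00092 V = 0.920 mV.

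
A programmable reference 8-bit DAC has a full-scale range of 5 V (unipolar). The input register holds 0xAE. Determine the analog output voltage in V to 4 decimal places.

LSB = 5 V / 2^8 = 19.531 mV.
Code 0xAE = 174 decimal.
V_out = 0 + 174 × 0.0195312 V = 3.39844 V.

3.3984 V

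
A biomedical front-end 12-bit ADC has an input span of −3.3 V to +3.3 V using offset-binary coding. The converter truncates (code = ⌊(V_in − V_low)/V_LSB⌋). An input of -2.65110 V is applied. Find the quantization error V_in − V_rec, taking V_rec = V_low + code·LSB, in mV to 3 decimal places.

One LSB is 6.6 V / 4096 = 1.611 mV.
Scaled input = 402.7113 LSBs, so code = 402.
Code 402 maps back to (−3.3) + 402×0.00161133 V = -2.6522461 V.
Difference: 0.00114609 V → 1.146 mV.

1.146 mV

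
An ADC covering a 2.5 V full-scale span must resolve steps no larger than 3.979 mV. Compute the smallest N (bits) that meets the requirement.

Number of steps required ≥ 2.5 V / 3.979 mV = 628.30.
Need 2^N ≥ 628.30; 2^9 = 512, 2^10 = 1024.
Minimum N = 10.

10 bits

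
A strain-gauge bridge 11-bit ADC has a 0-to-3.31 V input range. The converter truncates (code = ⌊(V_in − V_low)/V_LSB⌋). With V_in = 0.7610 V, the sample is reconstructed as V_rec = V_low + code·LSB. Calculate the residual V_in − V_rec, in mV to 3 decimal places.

One LSB is 3.31 V / 2048 = 1.616 mV.
(0.7610 − 0)/0.00161621 = 470.8544; ⌊·⌋ gives code 470.
Reconstructed: 0.75961914 V.
Error = 0.7610 − 0.75961914 = 0.00138086 V = 1.381 mV.

1.381 mV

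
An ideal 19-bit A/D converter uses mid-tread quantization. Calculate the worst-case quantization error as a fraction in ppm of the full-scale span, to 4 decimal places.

Rounding → worst-case error = ½ LSB = V_FS/2^20, so 1e+06/1048576 = 0.953674 ppm of full scale.

0.9537 ppm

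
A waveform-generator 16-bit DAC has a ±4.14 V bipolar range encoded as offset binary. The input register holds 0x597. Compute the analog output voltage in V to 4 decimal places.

-3.9592 V

LSB = 8.28 V / 2^16 = 126.34 µV.
Code 0x597 = 1431 decimal.
V_out = (−4.14) + 1431 × 0.000126343 V = -3.9592 V.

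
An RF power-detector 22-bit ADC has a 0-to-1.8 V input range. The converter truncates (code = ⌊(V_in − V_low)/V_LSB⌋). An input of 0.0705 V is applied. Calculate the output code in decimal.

LSB = 1.8 V / 4194304 = 0.43 µV.
(0.0705 − 0) / 4.29153e-07 = 164276.907 LSBs.
Floor → code 164276.

code 164276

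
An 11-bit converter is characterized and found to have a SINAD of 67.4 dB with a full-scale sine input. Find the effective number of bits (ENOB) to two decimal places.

ENOB = (SINAD − 1.76) / 6.02 = (67.4 − 1.76)/6.02 = 10.904.

10.90 bits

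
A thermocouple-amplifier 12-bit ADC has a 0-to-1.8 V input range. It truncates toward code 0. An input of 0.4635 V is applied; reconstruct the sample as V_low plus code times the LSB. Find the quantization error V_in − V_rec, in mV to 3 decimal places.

One LSB is 1.8 V / 4096 = 439.45 µV.
(V_in − V_low)/LSB = (0.4635 − 0)/0.000439453 = 1054.7200 → code 1054 (floor).
V_rec = 0 + 1054·0.000439453 = 0.46318359 V.
V_in − V_rec = 0.000316406 V = 0.316 mV.

0.316 mV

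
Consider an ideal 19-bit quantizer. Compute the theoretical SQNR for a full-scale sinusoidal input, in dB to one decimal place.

116.1 dB

SNR ≈ 6.02·N + 1.76 dB = 6.02·19 + 1.76 = 116.14 dB.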